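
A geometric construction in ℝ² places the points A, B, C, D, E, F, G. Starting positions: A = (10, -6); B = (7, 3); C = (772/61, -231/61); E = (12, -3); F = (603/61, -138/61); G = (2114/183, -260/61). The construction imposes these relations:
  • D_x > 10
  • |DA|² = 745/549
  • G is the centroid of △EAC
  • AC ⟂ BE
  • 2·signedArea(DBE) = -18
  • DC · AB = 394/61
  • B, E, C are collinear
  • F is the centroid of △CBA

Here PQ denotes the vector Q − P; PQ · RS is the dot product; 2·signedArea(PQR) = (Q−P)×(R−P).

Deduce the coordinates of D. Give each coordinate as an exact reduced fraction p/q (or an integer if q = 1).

1. D_x = 1972/183  [2·signedArea(DBE) = -18 ∩ DC · AB = 394/61]
2. D_y = -313/61  [2·signedArea(DBE) = -18 ∩ DC · AB = 394/61]
   → D = (1972/183, -313/61)

D = (1972/183, -313/61)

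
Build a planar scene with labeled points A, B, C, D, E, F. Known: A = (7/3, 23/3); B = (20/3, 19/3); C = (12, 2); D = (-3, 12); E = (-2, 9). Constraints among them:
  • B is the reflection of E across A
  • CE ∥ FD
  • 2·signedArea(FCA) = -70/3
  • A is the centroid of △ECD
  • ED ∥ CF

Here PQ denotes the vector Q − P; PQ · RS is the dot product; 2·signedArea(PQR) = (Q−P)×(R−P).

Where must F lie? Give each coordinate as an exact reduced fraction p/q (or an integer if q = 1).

F = (11, 5)

1. F_x = 11  [CE ∥ FD ∩ ED ∥ CF]
2. F_y = 5  [CE ∥ FD ∩ ED ∥ CF]
   → F = (11, 5)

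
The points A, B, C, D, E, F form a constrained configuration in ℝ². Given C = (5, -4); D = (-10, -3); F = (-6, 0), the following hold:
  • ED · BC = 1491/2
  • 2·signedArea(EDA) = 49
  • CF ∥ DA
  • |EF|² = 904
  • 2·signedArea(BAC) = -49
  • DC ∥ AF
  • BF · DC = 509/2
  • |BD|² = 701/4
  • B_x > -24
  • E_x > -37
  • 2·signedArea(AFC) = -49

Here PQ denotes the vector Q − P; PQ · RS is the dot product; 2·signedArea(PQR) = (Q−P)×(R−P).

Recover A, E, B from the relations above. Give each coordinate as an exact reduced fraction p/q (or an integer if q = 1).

A = (-21, 1)
B = (-23, -1/2)
E = (-36, 2)

1. A_x = -21  [DC ∥ AF ∩ CF ∥ DA]
2. A_y = 1  [DC ∥ AF ∩ CF ∥ DA]
   → A = (-21, 1)
3. B_x = -23  [2·signedArea(BAC) = -49 ∩ BF · DC = 509/2]
4. B_y = -1/2  [2·signedArea(BAC) = -49 ∩ BF · DC = 509/2]
   → B = (-23, -1/2)
5. E_x = -36  [ED · BC = 1491/2 ∩ 2·signedArea(EDA) = 49]
6. E_y = 2  [ED · BC = 1491/2 ∩ 2·signedArea(EDA) = 49]
   → E = (-36, 2)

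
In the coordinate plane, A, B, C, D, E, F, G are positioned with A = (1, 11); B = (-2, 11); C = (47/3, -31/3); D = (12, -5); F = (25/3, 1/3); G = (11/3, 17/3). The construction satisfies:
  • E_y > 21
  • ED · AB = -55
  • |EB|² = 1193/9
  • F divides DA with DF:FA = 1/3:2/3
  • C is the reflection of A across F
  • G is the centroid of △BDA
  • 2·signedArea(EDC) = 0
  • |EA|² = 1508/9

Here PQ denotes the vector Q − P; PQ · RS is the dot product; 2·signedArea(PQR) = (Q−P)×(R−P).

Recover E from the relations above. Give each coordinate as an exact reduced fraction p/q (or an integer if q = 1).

E = (-19/3, 65/3)

1. E_x = -19/3  [2·signedArea(EDC) = 0 ∩ ED · AB = -55]
2. E_y = 65/3  [2·signedArea(EDC) = 0 ∩ ED · AB = -55]
   → E = (-19/3, 65/3)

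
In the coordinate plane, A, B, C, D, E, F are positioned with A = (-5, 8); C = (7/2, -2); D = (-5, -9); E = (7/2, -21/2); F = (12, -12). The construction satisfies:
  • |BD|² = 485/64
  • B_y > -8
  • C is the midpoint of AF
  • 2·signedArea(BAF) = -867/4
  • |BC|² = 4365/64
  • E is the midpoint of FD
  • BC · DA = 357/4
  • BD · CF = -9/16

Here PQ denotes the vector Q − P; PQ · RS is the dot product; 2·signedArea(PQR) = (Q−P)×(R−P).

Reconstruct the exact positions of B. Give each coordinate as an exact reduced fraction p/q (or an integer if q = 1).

B = (-23/8, -29/4)

1. B_x = -23/8  [BC · DA = 357/4 ∩ BD · CF = -9/16]
2. B_y = -29/4  [BC · DA = 357/4 ∩ BD · CF = -9/16]
   → B = (-23/8, -29/4)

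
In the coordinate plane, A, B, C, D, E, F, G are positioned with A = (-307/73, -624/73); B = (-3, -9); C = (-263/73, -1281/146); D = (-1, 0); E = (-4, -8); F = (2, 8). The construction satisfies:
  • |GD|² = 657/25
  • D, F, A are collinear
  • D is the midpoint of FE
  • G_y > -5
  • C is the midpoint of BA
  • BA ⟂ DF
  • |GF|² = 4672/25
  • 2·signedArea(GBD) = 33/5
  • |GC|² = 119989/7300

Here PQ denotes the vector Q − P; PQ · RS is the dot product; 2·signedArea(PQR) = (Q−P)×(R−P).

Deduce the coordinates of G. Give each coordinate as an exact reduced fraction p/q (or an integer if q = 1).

G = (-14/5, -24/5)

1. G_x = -14/5  [line -9·x + 2·y + -78/5 = 0 ∩ |GC|² = 119989/7300]
2. G_y = -24/5  [line -9·x + 2·y + -78/5 = 0 ∩ |GC|² = 119989/7300]
   → G = (-14/5, -24/5)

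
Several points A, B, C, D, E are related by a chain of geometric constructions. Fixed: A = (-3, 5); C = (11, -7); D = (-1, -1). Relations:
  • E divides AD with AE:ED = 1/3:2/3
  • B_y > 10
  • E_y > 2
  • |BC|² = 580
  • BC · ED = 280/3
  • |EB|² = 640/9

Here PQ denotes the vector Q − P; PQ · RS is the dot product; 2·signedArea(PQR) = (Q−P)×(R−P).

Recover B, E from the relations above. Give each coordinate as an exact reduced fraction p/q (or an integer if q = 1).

B = (-5, 11)
E = (-7/3, 3)

1. E_x = -7/3  [E divides AD with AE:ED = 1/3:2/3]
2. E_y = 3  [E divides AD with AE:ED = 1/3:2/3]
   → E = (-7/3, 3)
3. B_x = -5  [line -4/3·x + 4·y + -152/3 = 0 ∩ |EB|² = 640/9]
4. B_y = 11  [line -4/3·x + 4·y + -152/3 = 0 ∩ |EB|² = 640/9]
   → B = (-5, 11)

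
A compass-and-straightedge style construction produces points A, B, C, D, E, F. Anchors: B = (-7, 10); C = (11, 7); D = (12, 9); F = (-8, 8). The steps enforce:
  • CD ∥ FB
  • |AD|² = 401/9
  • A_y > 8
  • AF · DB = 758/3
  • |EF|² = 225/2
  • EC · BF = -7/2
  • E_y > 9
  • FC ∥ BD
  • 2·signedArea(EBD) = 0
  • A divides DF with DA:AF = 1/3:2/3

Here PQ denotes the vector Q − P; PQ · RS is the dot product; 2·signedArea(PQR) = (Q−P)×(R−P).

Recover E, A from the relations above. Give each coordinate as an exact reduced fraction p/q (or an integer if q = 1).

A = (16/3, 26/3)
E = (5/2, 19/2)

1. E_x = 5/2  [2·signedArea(EBD) = 0 ∩ EC · BF = -7/2]
2. E_y = 19/2  [2·signedArea(EBD) = 0 ∩ EC · BF = -7/2]
   → E = (5/2, 19/2)
3. A_x = 16/3  [A divides DF with DA:AF = 1/3:2/3]
4. A_y = 26/3  [A divides DF with DA:AF = 1/3:2/3]
   → A = (16/3, 26/3)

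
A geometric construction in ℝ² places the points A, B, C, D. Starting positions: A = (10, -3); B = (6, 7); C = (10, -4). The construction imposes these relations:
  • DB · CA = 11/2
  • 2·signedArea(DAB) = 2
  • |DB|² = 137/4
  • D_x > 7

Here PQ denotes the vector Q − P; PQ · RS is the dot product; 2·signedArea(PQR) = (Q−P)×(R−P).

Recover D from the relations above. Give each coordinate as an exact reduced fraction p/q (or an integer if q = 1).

1. D_x = 8  [2·signedArea(DAB) = 2 ∩ DB · CA = 11/2]
2. D_y = 3/2  [2·signedArea(DAB) = 2 ∩ DB · CA = 11/2]
   → D = (8, 3/2)

D = (8, 3/2)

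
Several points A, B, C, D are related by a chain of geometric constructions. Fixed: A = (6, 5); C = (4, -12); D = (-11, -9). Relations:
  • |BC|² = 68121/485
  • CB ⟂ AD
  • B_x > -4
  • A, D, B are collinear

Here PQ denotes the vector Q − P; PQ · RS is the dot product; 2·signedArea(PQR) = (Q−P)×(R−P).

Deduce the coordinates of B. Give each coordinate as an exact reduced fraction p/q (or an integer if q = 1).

1. B_x = -1714/485  [A, D, B are collinear ∩ CB ⟂ AD]
2. B_y = -1383/485  [A, D, B are collinear ∩ CB ⟂ AD]
   → B = (-1714/485, -1383/485)

B = (-1714/485, -1383/485)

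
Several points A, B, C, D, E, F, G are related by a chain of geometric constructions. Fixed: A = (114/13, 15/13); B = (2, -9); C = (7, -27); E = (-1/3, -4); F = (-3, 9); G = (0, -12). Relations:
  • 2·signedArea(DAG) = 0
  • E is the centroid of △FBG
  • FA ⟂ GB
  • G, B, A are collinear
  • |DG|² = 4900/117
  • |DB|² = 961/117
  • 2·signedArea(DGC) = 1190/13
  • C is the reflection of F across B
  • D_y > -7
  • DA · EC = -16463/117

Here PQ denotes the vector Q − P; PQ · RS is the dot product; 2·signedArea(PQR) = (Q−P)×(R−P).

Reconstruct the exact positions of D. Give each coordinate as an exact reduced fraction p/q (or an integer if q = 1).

1. D_x = 140/39  [2·signedArea(DAG) = 0 ∩ 2·signedArea(DGC) = 1190/13]
2. D_y = -86/13  [2·signedArea(DAG) = 0 ∩ 2·signedArea(DGC) = 1190/13]
   → D = (140/39, -86/13)

D = (140/39, -86/13)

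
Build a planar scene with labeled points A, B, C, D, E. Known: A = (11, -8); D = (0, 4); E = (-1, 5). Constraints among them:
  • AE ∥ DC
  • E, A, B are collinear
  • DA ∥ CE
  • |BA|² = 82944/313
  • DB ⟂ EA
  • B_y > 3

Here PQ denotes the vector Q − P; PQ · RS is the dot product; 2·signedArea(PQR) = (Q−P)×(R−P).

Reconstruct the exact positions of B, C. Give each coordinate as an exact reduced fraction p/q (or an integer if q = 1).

1. B_x = -13/313  [E, A, B are collinear ∩ DB ⟂ EA]
2. B_y = 1240/313  [E, A, B are collinear ∩ DB ⟂ EA]
   → B = (-13/313, 1240/313)
3. C_x = -12  [DA ∥ CE ∩ AE ∥ DC]
4. C_y = 17  [DA ∥ CE ∩ AE ∥ DC]
   → C = (-12, 17)

B = (-13/313, 1240/313)
C = (-12, 17)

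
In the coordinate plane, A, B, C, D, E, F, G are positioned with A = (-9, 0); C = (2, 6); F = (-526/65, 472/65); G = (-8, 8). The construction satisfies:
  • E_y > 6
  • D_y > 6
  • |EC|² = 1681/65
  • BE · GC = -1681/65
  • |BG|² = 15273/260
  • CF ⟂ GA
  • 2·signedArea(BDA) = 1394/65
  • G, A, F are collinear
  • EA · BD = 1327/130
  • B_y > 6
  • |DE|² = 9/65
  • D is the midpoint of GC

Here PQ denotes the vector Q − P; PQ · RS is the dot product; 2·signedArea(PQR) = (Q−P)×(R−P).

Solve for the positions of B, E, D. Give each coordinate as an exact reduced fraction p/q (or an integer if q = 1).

B = (-34/65, 821/130)
D = (-3, 7)
E = (-198/65, 431/65)

1. D_x = -3  [D is the midpoint of GC]
2. D_y = 7  [D is the midpoint of GC]
   → D = (-3, 7)
3. B_x = -34/65  [line 7·x + -6·y + 2701/65 = 0 ∩ |BG|² = 15273/260]
4. B_y = 821/130  [line 7·x + -6·y + 2701/65 = 0 ∩ |BG|² = 15273/260]
   → B = (-34/65, 821/130)
5. E_x = -198/65  [BE · GC = -1681/65 ∩ EA · BD = 1327/130]
6. E_y = 431/65  [BE · GC = -1681/65 ∩ EA · BD = 1327/130]
   → E = (-198/65, 431/65)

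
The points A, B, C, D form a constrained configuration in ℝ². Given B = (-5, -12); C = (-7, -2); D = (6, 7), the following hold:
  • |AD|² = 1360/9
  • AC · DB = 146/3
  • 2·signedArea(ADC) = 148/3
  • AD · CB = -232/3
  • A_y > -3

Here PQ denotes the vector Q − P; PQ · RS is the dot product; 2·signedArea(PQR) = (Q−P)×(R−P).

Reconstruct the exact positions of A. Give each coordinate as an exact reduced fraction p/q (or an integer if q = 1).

1. A_x = -2  [AD · CB = -232/3 ∩ AC · DB = 146/3]
2. A_y = -7/3  [AD · CB = -232/3 ∩ AC · DB = 146/3]
   → A = (-2, -7/3)

A = (-2, -7/3)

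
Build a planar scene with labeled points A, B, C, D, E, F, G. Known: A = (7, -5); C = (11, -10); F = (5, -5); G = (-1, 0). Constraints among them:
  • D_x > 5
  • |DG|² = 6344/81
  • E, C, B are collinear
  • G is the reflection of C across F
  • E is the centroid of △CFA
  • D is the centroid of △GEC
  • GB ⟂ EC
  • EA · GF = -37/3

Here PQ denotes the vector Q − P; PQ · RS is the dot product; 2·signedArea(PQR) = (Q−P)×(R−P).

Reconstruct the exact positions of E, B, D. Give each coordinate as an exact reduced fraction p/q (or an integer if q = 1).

1. E_x = 23/3  [E is the centroid of △CFA]
2. E_y = -20/3  [E is the centroid of △CFA]
   → E = (23/3, -20/3)
3. B_x = 0  [E, C, B are collinear ∩ GB ⟂ EC]
4. B_y = 1  [E, C, B are collinear ∩ GB ⟂ EC]
   → B = (0, 1)
5. D_x = 53/9  [D is the centroid of △GEC]
6. D_y = -50/9  [D is the centroid of △GEC]
   → D = (53/9, -50/9)

B = (0, 1)
D = (53/9, -50/9)
E = (23/3, -20/3)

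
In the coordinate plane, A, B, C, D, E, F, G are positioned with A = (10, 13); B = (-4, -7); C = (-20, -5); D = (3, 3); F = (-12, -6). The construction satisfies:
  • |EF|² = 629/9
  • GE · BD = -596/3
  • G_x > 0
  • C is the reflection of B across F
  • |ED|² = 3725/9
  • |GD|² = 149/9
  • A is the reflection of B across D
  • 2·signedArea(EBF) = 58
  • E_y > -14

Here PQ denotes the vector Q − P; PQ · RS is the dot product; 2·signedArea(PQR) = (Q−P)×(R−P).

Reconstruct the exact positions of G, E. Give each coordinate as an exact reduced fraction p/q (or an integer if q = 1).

E = (-26/3, -41/3)
G = (2/3, -1/3)

1. E_x = -26/3  [line -1·x + -8·y + -118 = 0 ∩ |ED|² = 3725/9]
2. E_y = -41/3  [line -1·x + -8·y + -118 = 0 ∩ |ED|² = 3725/9]
   → E = (-26/3, -41/3)
3. G_x = 2/3  [line -7·x + -10·y + 4/3 = 0 ∩ |GD|² = 149/9]
4. G_y = -1/3  [line -7·x + -10·y + 4/3 = 0 ∩ |GD|² = 149/9]
   → G = (2/3, -1/3)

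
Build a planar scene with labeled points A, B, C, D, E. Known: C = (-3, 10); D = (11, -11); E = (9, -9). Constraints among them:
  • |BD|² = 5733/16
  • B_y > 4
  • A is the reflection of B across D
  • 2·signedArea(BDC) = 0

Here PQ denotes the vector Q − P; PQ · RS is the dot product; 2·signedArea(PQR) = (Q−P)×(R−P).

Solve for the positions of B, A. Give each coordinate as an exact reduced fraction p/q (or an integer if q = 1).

A = (43/2, -107/4)
B = (1/2, 19/4)

1. B_x = 1/2  [line -21·x + -14·y + 77 = 0 ∩ |BD|² = 5733/16]
2. B_y = 19/4  [line -21·x + -14·y + 77 = 0 ∩ |BD|² = 5733/16]
   → B = (1/2, 19/4)
3. A_x = 43/2  [A is the reflection of B across D]
4. A_y = -107/4  [A is the reflection of B across D]
   → A = (43/2, -107/4)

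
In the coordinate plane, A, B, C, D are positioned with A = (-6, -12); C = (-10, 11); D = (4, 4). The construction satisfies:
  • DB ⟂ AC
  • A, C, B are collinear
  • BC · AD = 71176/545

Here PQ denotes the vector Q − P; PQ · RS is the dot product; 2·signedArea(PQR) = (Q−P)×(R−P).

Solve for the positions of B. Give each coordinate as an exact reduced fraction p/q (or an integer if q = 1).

1. B_x = -4582/545  [A, C, B are collinear ∩ DB ⟂ AC]
2. B_y = 1004/545  [A, C, B are collinear ∩ DB ⟂ AC]
   → B = (-4582/545, 1004/545)

B = (-4582/545, 1004/545)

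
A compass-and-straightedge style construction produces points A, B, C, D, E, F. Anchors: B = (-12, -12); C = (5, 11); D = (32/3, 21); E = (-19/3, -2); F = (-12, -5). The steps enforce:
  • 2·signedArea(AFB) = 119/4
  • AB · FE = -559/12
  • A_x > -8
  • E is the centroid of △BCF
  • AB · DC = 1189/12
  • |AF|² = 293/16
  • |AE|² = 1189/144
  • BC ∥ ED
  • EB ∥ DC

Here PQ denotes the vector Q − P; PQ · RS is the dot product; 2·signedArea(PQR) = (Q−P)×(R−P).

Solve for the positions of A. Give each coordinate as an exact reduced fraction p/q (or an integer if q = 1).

1. A_x = -31/4  [2·signedArea(AFB) = 119/4 ∩ AB · FE = -559/12]
2. A_y = -9/2  [2·signedArea(AFB) = 119/4 ∩ AB · FE = -559/12]
   → A = (-31/4, -9/2)

A = (-31/4, -9/2)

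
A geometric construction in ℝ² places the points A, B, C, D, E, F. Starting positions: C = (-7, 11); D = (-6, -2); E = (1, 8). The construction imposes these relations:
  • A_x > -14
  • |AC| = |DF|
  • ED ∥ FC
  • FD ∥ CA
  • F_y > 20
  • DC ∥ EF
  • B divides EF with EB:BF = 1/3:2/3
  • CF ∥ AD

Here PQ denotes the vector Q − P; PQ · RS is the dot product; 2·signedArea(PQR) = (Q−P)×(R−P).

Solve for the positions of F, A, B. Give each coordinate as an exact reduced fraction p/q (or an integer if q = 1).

1. F_x = 0  [ED ∥ FC ∩ DC ∥ EF]
2. F_y = 21  [ED ∥ FC ∩ DC ∥ EF]
   → F = (0, 21)
3. A_x = -13  [CF ∥ AD ∩ FD ∥ CA]
4. A_y = -12  [CF ∥ AD ∩ FD ∥ CA]
   → A = (-13, -12)
5. B_x = 2/3  [B divides EF with EB:BF = 1/3:2/3]
6. B_y = 37/3  [B divides EF with EB:BF = 1/3:2/3]
   → B = (2/3, 37/3)

A = (-13, -12)
B = (2/3, 37/3)
F = (0, 21)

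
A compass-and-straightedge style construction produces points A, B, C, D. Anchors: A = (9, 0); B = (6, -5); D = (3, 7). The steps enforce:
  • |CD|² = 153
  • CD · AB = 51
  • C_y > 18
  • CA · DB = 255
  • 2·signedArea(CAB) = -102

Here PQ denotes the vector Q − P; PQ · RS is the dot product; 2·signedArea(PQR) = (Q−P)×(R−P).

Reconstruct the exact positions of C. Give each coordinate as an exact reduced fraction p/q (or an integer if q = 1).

1. C_x = 0  [CD · AB = 51 ∩ CA · DB = 255]
2. C_y = 19  [CD · AB = 51 ∩ CA · DB = 255]
   → C = (0, 19)

C = (0, 19)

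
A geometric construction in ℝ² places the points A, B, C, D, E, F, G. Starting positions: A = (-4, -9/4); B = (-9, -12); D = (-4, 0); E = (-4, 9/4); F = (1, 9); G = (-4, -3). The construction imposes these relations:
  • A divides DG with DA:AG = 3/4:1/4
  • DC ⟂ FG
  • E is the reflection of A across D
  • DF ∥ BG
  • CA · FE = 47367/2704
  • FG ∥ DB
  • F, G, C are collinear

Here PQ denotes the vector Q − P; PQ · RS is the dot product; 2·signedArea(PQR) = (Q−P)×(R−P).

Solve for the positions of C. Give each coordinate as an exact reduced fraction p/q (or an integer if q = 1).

C = (-496/169, -75/169)

1. C_x = -496/169  [F, G, C are collinear ∩ DC ⟂ FG]
2. C_y = -75/169  [F, G, C are collinear ∩ DC ⟂ FG]
   → C = (-496/169, -75/169)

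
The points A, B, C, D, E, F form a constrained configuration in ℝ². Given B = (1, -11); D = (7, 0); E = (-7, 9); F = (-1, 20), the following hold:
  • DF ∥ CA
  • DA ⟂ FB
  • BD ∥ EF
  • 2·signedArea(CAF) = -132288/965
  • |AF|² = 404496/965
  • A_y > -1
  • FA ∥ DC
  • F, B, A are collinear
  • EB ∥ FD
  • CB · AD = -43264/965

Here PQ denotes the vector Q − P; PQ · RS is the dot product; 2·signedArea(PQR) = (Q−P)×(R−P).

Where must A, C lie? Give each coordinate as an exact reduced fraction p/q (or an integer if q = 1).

A = (307/965, -416/965)
C = (8027/965, -19716/965)

1. A_x = 307/965  [F, B, A are collinear ∩ DA ⟂ FB]
2. A_y = -416/965  [F, B, A are collinear ∩ DA ⟂ FB]
   → A = (307/965, -416/965)
3. C_x = 8027/965  [DF ∥ CA ∩ FA ∥ DC]
4. C_y = -19716/965  [DF ∥ CA ∩ FA ∥ DC]
   → C = (8027/965, -19716/965)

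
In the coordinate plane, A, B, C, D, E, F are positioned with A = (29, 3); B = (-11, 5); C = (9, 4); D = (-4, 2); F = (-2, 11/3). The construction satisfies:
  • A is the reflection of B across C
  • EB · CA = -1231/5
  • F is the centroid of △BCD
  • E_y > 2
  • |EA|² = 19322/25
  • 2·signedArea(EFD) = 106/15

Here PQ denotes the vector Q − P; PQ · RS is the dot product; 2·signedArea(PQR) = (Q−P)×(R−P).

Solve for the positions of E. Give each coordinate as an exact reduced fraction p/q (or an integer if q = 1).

1. E_x = 6/5  [EB · CA = -1231/5 ∩ 2·signedArea(EFD) = 106/15]
2. E_y = 14/5  [EB · CA = -1231/5 ∩ 2·signedArea(EFD) = 106/15]
   → E = (6/5, 14/5)

E = (6/5, 14/5)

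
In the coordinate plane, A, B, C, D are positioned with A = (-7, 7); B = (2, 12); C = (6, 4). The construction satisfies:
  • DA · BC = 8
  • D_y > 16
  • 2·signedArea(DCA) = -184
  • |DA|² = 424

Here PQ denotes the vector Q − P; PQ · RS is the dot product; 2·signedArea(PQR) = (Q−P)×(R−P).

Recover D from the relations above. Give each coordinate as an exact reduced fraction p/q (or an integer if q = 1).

D = (11, 17)

1. D_x = 11  [DA · BC = 8 ∩ 2·signedArea(DCA) = -184]
2. D_y = 17  [DA · BC = 8 ∩ 2·signedArea(DCA) = -184]
   → D = (11, 17)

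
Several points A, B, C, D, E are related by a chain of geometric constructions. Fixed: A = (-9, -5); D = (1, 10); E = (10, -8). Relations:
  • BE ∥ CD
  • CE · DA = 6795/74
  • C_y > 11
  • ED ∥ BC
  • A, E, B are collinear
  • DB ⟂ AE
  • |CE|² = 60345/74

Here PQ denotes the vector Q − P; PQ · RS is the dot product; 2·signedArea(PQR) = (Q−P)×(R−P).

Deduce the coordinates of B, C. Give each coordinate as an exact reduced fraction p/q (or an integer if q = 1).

B = (-115/74, -457/74)
C = (-781/74, 875/74)

1. B_x = -115/74  [A, E, B are collinear ∩ DB ⟂ AE]
2. B_y = -457/74  [A, E, B are collinear ∩ DB ⟂ AE]
   → B = (-115/74, -457/74)
3. C_x = -781/74  [BE ∥ CD ∩ ED ∥ BC]
4. C_y = 875/74  [BE ∥ CD ∩ ED ∥ BC]
   → C = (-781/74, 875/74)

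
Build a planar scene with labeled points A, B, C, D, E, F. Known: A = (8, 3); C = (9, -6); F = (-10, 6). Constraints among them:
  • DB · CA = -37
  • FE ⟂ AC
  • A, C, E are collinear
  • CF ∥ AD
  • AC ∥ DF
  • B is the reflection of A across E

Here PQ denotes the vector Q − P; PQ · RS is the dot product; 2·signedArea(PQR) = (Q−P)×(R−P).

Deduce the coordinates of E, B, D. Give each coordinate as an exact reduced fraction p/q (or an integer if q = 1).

1. E_x = 611/82  [A, C, E are collinear ∩ FE ⟂ AC]
2. E_y = 651/82  [A, C, E are collinear ∩ FE ⟂ AC]
   → E = (611/82, 651/82)
3. B_x = 283/41  [B is the reflection of A across E]
4. B_y = 528/41  [B is the reflection of A across E]
   → B = (283/41, 528/41)
5. D_x = -11  [AC ∥ DF ∩ CF ∥ AD]
6. D_y = 15  [AC ∥ DF ∩ CF ∥ AD]
   → D = (-11, 15)

B = (283/41, 528/41)
D = (-11, 15)
E = (611/82, 651/82)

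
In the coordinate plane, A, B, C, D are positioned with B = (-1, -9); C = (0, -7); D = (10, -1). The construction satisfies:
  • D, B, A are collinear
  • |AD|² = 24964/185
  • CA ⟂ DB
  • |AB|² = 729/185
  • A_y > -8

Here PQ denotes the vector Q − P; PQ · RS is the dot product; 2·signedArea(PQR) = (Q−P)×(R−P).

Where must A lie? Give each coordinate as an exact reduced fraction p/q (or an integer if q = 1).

1. A_x = 112/185  [D, B, A are collinear ∩ CA ⟂ DB]
2. A_y = -1449/185  [D, B, A are collinear ∩ CA ⟂ DB]
   → A = (112/185, -1449/185)

A = (112/185, -1449/185)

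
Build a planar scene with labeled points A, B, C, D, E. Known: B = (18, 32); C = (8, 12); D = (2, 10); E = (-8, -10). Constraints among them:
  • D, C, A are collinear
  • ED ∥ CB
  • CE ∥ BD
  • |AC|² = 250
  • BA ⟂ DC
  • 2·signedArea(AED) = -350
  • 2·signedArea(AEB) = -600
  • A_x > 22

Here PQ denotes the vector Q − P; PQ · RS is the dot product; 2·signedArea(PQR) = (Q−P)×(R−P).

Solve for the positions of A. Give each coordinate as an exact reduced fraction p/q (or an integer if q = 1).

1. A_x = 23  [D, C, A are collinear ∩ BA ⟂ DC]
2. A_y = 17  [D, C, A are collinear ∩ BA ⟂ DC]
   → A = (23, 17)

A = (23, 17)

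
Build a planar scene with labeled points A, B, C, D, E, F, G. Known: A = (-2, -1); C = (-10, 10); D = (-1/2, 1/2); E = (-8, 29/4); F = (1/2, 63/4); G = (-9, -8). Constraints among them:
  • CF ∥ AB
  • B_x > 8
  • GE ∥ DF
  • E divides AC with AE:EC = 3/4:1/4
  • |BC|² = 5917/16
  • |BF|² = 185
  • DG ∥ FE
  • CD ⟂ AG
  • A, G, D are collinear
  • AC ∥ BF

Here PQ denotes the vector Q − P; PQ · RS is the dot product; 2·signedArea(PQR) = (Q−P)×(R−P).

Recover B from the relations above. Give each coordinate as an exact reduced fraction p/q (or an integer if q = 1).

B = (17/2, 19/4)

1. B_x = 17/2  [AC ∥ BF ∩ CF ∥ AB]
2. B_y = 19/4  [AC ∥ BF ∩ CF ∥ AB]
   → B = (17/2, 19/4)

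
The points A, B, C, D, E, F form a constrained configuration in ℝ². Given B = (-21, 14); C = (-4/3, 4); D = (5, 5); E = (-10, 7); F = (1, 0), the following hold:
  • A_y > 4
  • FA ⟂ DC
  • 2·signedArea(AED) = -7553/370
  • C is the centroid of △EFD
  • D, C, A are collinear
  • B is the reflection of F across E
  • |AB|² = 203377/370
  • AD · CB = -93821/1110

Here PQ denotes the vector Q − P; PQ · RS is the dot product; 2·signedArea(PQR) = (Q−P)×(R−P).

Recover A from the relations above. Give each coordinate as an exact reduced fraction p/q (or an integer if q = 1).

1. A_x = 121/370  [D, C, A are collinear ∩ FA ⟂ DC]
2. A_y = 1577/370  [D, C, A are collinear ∩ FA ⟂ DC]
   → A = (121/370, 1577/370)

A = (121/370, 1577/370)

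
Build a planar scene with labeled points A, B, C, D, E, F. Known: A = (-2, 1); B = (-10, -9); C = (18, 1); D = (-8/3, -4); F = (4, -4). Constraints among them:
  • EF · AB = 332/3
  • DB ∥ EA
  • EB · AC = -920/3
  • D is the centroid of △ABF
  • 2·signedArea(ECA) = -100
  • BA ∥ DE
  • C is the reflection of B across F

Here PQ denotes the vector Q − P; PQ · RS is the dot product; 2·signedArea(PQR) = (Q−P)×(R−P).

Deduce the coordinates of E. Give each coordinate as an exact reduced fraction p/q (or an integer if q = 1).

1. E_x = 16/3  [DB ∥ EA ∩ BA ∥ DE]
2. E_y = 6  [DB ∥ EA ∩ BA ∥ DE]
   → E = (16/3, 6)

E = (16/3, 6)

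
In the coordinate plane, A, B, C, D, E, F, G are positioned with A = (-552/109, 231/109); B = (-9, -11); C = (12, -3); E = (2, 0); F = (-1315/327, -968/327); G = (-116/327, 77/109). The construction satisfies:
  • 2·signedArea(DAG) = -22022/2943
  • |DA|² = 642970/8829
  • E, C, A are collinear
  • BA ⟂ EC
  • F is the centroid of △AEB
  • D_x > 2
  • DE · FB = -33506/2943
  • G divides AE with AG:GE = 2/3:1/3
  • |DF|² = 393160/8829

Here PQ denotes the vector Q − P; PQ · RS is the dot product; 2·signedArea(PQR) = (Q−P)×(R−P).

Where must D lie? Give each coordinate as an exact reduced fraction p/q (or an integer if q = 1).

1. D_x = 277/109  [DE · FB = -33506/2943 ∩ 2·signedArea(DAG) = -22022/2943]
2. D_y = -1718/981  [DE · FB = -33506/2943 ∩ 2·signedArea(DAG) = -22022/2943]
   → D = (277/109, -1718/981)

D = (277/109, -1718/981)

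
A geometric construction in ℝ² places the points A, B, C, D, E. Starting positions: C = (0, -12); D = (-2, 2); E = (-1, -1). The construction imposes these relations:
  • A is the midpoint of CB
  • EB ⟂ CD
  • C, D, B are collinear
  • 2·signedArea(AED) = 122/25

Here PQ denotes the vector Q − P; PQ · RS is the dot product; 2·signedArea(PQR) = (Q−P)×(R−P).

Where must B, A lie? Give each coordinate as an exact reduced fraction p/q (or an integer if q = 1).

1. B_x = -39/25  [C, D, B are collinear ∩ EB ⟂ CD]
2. B_y = -27/25  [C, D, B are collinear ∩ EB ⟂ CD]
   → B = (-39/25, -27/25)
3. A_x = -39/50  [A is the midpoint of CB]
4. A_y = -327/50  [A is the midpoint of CB]
   → A = (-39/50, -327/50)

A = (-39/50, -327/50)
B = (-39/25, -27/25)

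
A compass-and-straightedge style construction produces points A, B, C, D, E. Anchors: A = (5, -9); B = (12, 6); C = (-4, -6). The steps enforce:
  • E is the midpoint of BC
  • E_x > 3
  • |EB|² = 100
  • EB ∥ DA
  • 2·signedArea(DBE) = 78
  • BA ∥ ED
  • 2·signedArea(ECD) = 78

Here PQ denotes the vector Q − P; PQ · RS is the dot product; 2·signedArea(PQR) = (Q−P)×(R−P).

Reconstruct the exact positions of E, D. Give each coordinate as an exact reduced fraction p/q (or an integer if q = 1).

1. E_x = 4  [E is the midpoint of BC]
2. E_y = 0  [E is the midpoint of BC]
   → E = (4, 0)
3. D_x = -3  [EB ∥ DA ∩ BA ∥ ED]
4. D_y = -15  [EB ∥ DA ∩ BA ∥ ED]
   → D = (-3, -15)

D = (-3, -15)
E = (4, 0)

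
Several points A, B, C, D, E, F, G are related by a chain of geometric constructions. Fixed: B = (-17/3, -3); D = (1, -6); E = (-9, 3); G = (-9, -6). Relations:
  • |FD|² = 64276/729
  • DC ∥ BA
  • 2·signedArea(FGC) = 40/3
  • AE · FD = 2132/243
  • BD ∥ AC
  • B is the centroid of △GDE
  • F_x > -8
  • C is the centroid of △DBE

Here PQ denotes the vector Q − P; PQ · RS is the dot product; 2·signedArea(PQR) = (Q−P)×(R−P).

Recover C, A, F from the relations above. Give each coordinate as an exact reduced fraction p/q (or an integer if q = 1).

A = (-101/9, 1)
C = (-41/9, -2)
F = (-193/27, -4/3)

1. C_x = -41/9  [C is the centroid of △DBE]
2. C_y = -2  [C is the centroid of △DBE]
   → C = (-41/9, -2)
3. A_x = -101/9  [BD ∥ AC ∩ DC ∥ BA]
4. A_y = 1  [BD ∥ AC ∩ DC ∥ BA]
   → A = (-101/9, 1)
5. F_x = -193/27  [2·signedArea(FGC) = 40/3 ∩ AE · FD = 2132/243]
6. F_y = -4/3  [2·signedArea(FGC) = 40/3 ∩ AE · FD = 2132/243]
   → F = (-193/27, -4/3)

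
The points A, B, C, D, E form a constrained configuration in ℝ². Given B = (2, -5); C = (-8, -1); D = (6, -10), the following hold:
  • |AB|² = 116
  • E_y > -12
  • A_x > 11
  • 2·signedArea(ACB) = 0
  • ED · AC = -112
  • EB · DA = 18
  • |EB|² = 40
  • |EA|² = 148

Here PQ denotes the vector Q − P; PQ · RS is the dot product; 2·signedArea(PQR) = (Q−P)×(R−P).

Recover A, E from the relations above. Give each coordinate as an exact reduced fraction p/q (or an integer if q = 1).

A = (12, -9)
E = (0, -11)

1. A_x = 12  [line 4·x + 10·y + 42 = 0 ∩ |AB|² = 116]
2. A_y = -9  [line 4·x + 10·y + 42 = 0 ∩ |AB|² = 116]
   → A = (12, -9)
3. E_x = 0  [EB · DA = 18 ∩ ED · AC = -112]
4. E_y = -11  [EB · DA = 18 ∩ ED · AC = -112]
   → E = (0, -11)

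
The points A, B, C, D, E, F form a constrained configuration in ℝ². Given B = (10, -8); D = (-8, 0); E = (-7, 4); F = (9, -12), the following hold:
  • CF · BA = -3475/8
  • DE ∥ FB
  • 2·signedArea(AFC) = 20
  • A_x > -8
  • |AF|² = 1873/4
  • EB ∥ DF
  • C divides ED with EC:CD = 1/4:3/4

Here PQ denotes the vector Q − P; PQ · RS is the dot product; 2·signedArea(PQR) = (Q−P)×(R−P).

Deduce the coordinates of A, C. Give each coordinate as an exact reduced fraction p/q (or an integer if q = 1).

1. C_x = -29/4  [C divides ED with EC:CD = 1/4:3/4]
2. C_y = 3  [C divides ED with EC:CD = 1/4:3/4]
   → C = (-29/4, 3)
3. A_x = -15/2  [2·signedArea(AFC) = 20 ∩ CF · BA = -3475/8]
4. A_y = 2  [2·signedArea(AFC) = 20 ∩ CF · BA = -3475/8]
   → A = (-15/2, 2)

A = (-15/2, 2)
C = (-29/4, 3)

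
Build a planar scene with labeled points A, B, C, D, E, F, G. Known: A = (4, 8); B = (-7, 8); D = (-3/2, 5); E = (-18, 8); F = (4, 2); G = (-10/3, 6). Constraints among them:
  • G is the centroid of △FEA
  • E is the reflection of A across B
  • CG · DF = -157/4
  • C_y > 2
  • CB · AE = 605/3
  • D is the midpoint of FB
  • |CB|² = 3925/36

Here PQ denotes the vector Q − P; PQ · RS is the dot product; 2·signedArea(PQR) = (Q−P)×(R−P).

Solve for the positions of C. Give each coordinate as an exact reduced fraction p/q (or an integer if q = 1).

C = (13/6, 3)

1. C_x = 13/6  [CB · AE = 605/3 ∩ CG · DF = -157/4]
2. C_y = 3  [CB · AE = 605/3 ∩ CG · DF = -157/4]
   → C = (13/6, 3)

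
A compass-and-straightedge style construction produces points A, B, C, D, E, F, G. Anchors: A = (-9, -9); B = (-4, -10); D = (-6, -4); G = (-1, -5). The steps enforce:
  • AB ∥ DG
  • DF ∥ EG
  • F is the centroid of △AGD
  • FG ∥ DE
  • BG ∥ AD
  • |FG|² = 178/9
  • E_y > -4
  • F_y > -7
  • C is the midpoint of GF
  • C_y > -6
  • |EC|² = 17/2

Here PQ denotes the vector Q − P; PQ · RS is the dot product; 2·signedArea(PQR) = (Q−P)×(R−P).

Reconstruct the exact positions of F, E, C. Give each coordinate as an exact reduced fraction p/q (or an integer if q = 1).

1. F_x = -16/3  [F is the centroid of △AGD]
2. F_y = -6  [F is the centroid of △AGD]
   → F = (-16/3, -6)
3. E_x = -5/3  [DF ∥ EG ∩ FG ∥ DE]
4. E_y = -3  [DF ∥ EG ∩ FG ∥ DE]
   → E = (-5/3, -3)
5. C_x = -19/6  [C is the midpoint of GF]
6. C_y = -11/2  [C is the midpoint of GF]
   → C = (-19/6, -11/2)

C = (-19/6, -11/2)
E = (-5/3, -3)
F = (-16/3, -6)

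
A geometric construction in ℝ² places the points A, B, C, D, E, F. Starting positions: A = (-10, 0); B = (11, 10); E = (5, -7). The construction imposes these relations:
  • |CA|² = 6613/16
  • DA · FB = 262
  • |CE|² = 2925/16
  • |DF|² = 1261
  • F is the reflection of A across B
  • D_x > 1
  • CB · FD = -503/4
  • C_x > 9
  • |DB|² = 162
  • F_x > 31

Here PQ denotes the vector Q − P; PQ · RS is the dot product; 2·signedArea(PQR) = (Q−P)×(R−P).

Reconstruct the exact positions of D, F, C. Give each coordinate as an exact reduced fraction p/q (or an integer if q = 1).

1. F_x = 32  [F is the reflection of A across B]
2. F_y = 20  [F is the reflection of A across B]
   → F = (32, 20)
3. D_x = 2  [line 21·x + 10·y + -52 = 0 ∩ |DB|² = 162]
4. D_y = 1  [line 21·x + 10·y + -52 = 0 ∩ |DB|² = 162]
   → D = (2, 1)
5. C_x = 19/2  [line 30·x + 19·y + -1577/4 = 0 ∩ |CA|² = 6613/16]
6. C_y = 23/4  [line 30·x + 19·y + -1577/4 = 0 ∩ |CA|² = 6613/16]
   → C = (19/2, 23/4)

C = (19/2, 23/4)
D = (2, 1)
F = (32, 20)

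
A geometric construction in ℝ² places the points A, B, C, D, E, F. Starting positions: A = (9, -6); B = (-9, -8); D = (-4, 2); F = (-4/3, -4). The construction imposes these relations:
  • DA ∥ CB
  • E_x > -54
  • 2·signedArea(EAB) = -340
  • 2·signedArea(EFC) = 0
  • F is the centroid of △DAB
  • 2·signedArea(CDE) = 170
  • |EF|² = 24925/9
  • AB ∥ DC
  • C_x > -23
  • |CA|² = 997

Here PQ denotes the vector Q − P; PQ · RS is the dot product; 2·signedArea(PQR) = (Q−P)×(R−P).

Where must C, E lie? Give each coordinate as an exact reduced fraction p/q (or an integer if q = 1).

1. C_x = -22  [DA ∥ CB ∩ AB ∥ DC]
2. C_y = 0  [DA ∥ CB ∩ AB ∥ DC]
   → C = (-22, 0)
3. E_x = -53  [2·signedArea(EFC) = 0 ∩ 2·signedArea(EAB) = -340]
4. E_y = 6  [2·signedArea(EFC) = 0 ∩ 2·signedArea(EAB) = -340]
   → E = (-53, 6)

C = (-22, 0)
E = (-53, 6)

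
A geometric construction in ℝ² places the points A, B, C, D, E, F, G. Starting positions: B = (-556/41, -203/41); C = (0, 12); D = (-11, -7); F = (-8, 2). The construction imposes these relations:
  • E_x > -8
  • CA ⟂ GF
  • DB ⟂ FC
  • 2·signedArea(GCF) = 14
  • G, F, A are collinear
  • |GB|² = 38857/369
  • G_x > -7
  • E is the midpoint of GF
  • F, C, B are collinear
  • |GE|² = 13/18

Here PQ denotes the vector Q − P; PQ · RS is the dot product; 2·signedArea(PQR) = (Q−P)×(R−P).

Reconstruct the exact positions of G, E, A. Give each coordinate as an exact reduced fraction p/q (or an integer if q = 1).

1. G_x = -19/3  [line 10·x + -8·y + 82 = 0 ∩ |GB|² = 38857/369]
2. G_y = 7/3  [line 10·x + -8·y + 82 = 0 ∩ |GB|² = 38857/369]
   → G = (-19/3, 7/3)
3. E_x = -43/6  [E is the midpoint of GF]
4. E_y = 13/6  [E is the midpoint of GF]
   → E = (-43/6, 13/6)
5. A_x = 21/13  [G, F, A are collinear ∩ CA ⟂ GF]
6. A_y = 51/13  [G, F, A are collinear ∩ CA ⟂ GF]
   → A = (21/13, 51/13)

A = (21/13, 51/13)
E = (-43/6, 13/6)
G = (-19/3, 7/3)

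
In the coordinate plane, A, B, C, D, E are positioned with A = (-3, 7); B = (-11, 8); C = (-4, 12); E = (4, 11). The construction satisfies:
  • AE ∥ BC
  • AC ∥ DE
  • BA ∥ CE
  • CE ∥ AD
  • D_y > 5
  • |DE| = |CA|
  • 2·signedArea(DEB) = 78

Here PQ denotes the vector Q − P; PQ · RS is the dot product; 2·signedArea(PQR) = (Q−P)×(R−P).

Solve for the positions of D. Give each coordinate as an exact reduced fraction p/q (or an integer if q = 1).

D = (5, 6)

1. D_x = 5  [AC ∥ DE ∩ CE ∥ AD]
2. D_y = 6  [AC ∥ DE ∩ CE ∥ AD]
   → D = (5, 6)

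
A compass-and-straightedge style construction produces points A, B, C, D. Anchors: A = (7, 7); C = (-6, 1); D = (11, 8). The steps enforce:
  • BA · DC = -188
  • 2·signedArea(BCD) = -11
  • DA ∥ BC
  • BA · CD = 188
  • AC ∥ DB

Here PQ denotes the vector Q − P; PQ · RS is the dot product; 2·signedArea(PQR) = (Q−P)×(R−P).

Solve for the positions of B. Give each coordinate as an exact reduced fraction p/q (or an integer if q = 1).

B = (-2, 2)

1. B_x = -2  [DA ∥ BC ∩ AC ∥ DB]
2. B_y = 2  [DA ∥ BC ∩ AC ∥ DB]
   → B = (-2, 2)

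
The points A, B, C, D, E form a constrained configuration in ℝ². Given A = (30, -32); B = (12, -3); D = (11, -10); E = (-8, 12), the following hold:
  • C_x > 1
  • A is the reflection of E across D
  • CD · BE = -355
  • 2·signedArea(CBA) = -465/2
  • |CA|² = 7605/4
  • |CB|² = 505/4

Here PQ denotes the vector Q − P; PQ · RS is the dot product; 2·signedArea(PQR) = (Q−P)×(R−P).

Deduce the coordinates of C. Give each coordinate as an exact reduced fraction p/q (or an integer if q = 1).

1. C_x = 3/2  [2·signedArea(CBA) = -465/2 ∩ CD · BE = -355]
2. C_y = 1  [2·signedArea(CBA) = -465/2 ∩ CD · BE = -355]
   → C = (3/2, 1)

C = (3/2, 1)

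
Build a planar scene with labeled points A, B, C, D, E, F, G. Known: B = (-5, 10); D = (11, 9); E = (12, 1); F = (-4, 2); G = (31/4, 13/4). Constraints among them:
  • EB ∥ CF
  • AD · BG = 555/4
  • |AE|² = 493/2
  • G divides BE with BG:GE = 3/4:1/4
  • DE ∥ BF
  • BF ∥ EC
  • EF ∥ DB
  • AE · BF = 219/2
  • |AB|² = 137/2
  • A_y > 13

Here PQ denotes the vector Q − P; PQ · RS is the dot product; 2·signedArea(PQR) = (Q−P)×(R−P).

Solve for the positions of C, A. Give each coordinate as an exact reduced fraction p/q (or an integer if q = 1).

1. C_x = 13  [EB ∥ CF ∩ BF ∥ EC]
2. C_y = -7  [EB ∥ CF ∩ BF ∥ EC]
   → C = (13, -7)
3. A_x = 5/2  [AE · BF = 219/2 ∩ AD · BG = 555/4]
4. A_y = 27/2  [AE · BF = 219/2 ∩ AD · BG = 555/4]
   → A = (5/2, 27/2)

A = (5/2, 27/2)
C = (13, -7)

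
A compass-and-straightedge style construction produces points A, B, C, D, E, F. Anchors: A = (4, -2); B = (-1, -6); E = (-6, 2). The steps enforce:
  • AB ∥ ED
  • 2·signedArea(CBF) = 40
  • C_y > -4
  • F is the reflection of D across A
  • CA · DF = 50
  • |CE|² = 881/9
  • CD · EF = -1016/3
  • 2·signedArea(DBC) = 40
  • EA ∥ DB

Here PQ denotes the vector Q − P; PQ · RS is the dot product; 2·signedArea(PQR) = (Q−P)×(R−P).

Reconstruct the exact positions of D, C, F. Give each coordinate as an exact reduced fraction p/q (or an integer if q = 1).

C = (7/3, -10/3)
D = (-11, -2)
F = (19, -2)

1. D_x = -11  [EA ∥ DB ∩ AB ∥ ED]
2. D_y = -2  [EA ∥ DB ∩ AB ∥ ED]
   → D = (-11, -2)
3. F_x = 19  [F is the reflection of D across A]
4. F_y = -2  [F is the reflection of D across A]
   → F = (19, -2)
5. C_x = 7/3  [CD · EF = -1016/3 ∩ CA · DF = 50]
6. C_y = -10/3  [CD · EF = -1016/3 ∩ CA · DF = 50]
   → C = (7/3, -10/3)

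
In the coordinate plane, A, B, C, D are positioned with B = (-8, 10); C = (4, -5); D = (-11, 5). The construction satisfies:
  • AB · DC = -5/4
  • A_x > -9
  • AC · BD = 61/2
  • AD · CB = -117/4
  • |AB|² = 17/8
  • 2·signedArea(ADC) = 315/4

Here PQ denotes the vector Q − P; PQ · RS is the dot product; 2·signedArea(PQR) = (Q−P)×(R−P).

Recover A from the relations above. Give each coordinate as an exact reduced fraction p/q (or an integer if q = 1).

1. A_x = -35/4  [AB · DC = -5/4 ∩ AD · CB = -117/4]
2. A_y = 35/4  [AB · DC = -5/4 ∩ AD · CB = -117/4]
   → A = (-35/4, 35/4)

A = (-35/4, 35/4)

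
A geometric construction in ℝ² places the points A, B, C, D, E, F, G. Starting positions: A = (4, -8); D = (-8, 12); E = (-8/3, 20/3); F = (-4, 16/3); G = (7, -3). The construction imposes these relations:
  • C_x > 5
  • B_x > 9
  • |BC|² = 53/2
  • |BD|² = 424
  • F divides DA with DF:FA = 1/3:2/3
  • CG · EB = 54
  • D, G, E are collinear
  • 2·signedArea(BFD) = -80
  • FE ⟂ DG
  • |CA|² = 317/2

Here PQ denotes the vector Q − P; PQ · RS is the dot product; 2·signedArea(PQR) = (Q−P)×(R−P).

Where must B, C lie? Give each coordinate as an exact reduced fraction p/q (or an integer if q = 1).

B = (10, 2)
C = (11/2, 9/2)

1. B_x = 10  [line -20/3·x + -4·y + 224/3 = 0 ∩ |BD|² = 424]
2. B_y = 2  [line -20/3·x + -4·y + 224/3 = 0 ∩ |BD|² = 424]
   → B = (10, 2)
3. C_x = 11/2  [line -38/3·x + 14/3·y + 146/3 = 0 ∩ |BC|² = 53/2]
4. C_y = 9/2  [line -38/3·x + 14/3·y + 146/3 = 0 ∩ |BC|² = 53/2]
   → C = (11/2, 9/2)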